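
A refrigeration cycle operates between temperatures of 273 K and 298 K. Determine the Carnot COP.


dT = 298 - 273 = 25 K
COP_carnot = T_cold / dT = 273 / 25
COP_carnot = 10.92

10.92


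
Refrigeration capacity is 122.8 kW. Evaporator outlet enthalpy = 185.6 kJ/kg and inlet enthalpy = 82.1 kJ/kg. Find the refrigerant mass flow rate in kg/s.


dh = 185.6 - 82.1 = 103.5 kJ/kg
m_dot = Q / dh = 122.8 / 103.5 = 1.1865 kg/s

1.1865


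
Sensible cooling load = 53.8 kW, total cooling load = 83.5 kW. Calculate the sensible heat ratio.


SHR = Q_sensible / Q_total
SHR = 53.8 / 83.5
SHR = 0.644

0.644


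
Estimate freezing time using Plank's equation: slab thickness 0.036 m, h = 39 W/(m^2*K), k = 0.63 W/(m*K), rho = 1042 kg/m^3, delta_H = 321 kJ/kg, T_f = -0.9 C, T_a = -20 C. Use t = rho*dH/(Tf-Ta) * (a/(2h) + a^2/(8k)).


dT = -0.9 - (-20) = 19.1 K
term1 = a/(2h) = 0.036/(2*39) = 0.0004615384615
term2 = a^2/(8k) = 0.036^2/(8*0.63) = 0.0002571428571
t = rho*dH*1000/dT * (term1 + term2)
t = 1042*321*1000/19.1 * (0.0004615384615 + 0.0002571428571)
t = 12586 s

12586


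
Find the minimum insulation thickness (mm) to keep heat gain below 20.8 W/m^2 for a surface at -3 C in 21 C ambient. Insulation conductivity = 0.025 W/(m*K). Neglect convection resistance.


dT = 21 - (-3) = 24 K
thickness = k * dT / q_max * 1000
thickness = 0.025 * 24 / 20.8 * 1000
thickness = 28.8 mm

28.8


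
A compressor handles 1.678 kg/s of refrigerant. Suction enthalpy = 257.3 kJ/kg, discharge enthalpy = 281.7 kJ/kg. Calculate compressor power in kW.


dh = 281.7 - 257.3 = 24.4 kJ/kg
W = m_dot * dh = 1.678 * 24.4 = 40.94 kW

40.94


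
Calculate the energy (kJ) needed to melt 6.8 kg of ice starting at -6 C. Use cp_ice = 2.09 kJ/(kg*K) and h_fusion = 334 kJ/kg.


Sensible heat = cp * dT = 2.09 * 6 = 12.54 kJ/kg
Total per kg = 12.54 + 334 = 346.54 kJ/kg
Q = m * total = 6.8 * 346.54
Q = 2356.5 kJ

2356.5


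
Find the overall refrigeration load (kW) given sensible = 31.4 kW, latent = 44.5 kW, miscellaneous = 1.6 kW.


Q_total = Q_s + Q_l + Q_misc
Q_total = 31.4 + 44.5 + 1.6
Q_total = 77.5 kW

77.5


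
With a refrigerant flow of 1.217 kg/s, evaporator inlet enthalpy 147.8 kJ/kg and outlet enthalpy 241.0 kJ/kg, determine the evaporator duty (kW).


dh = 241.0 - 147.8 = 93.2 kJ/kg
Q_evap = m_dot * dh = 1.217 * 93.2
Q_evap = 113.42 kW

113.42


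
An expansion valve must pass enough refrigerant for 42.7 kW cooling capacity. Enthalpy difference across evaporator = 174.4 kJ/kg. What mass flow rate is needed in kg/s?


m_dot = Q / dh
m_dot = 42.7 / 174.4
m_dot = 0.2448 kg/s

0.2448


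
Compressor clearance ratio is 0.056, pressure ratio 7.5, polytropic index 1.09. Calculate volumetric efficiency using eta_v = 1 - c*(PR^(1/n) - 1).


PR^(1/n) = 7.5^(1/1.09) = 6.35050845
eta_v = 1 - 0.056 * (6.35050845 - 1)
eta_v = 0.7004

0.7004


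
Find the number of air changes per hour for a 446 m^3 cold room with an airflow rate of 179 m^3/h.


ACH = flow / volume
ACH = 179 / 446
ACH = 0.401

0.401


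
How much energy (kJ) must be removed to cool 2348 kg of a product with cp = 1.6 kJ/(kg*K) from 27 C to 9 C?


dT = 27 - (9) = 18 K
Q = m * cp * dT = 2348 * 1.6 * 18
Q = 67622 kJ

67622


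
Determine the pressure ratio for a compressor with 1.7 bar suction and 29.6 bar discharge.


PR = P_high / P_low
PR = 29.6 / 1.7
PR = 17.412

17.412


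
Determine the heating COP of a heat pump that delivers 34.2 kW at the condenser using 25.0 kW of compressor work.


COP_hp = Q_cond / W
COP_hp = 34.2 / 25.0
COP_hp = 1.368

1.368


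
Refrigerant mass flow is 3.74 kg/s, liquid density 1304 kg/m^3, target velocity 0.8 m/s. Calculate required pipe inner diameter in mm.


A = m_dot / (rho * v) = 3.74 / (1304 * 0.8) = 0.003585122699 m^2
d = sqrt(4*A/pi) * 1000
d = 67.6 mm

67.6


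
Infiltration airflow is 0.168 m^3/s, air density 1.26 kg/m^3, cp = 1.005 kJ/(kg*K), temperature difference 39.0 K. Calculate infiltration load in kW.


Q = V_dot * rho * cp * dT
Q = 0.168 * 1.26 * 1.005 * 39.0
Q = 8.297 kW

8.297


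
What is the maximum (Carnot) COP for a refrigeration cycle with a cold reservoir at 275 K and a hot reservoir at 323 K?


dT = 323 - 275 = 48 K
COP_carnot = T_cold / dT = 275 / 48
COP_carnot = 5.729

5.729


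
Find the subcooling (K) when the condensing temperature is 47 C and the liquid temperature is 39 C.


Subcooling = T_cond - T_liquid
Subcooling = 47 - 39
Subcooling = 8 K

8


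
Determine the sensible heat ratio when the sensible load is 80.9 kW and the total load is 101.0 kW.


SHR = Q_sensible / Q_total
SHR = 80.9 / 101.0
SHR = 0.801

0.801


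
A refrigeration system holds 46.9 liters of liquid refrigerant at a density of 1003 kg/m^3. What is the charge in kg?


Charge = V * rho / 1000
Charge = 46.9 * 1003 / 1000
Charge = 47.04 kg

47.04


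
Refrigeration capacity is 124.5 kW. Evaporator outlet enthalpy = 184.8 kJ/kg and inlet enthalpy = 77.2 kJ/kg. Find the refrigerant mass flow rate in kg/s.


dh = 184.8 - 77.2 = 107.6 kJ/kg
m_dot = Q / dh = 124.5 / 107.6 = 1.1571 kg/s

1.1571


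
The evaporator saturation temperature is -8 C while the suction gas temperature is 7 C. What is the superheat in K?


Superheat = T_suction - T_evap
Superheat = 7 - (-8)
Superheat = 15 K

15


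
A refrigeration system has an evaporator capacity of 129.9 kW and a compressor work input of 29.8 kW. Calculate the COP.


COP = Q_evap / W
COP = 129.9 / 29.8
COP = 4.359

4.359


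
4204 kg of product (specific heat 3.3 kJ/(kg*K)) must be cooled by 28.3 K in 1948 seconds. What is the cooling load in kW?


Q = m * cp * dT / t
Q = 4204 * 3.3 * 28.3 / 1948
Q = 201.546 kW

201.546


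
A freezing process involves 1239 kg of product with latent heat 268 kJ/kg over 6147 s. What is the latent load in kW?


Q_lat = m * h_fg / t
Q_lat = 1239 * 268 / 6147
Q_lat = 54.02 kW

54.02


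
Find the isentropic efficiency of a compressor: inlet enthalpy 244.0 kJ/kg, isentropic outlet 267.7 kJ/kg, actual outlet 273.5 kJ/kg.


dh_ideal = 267.7 - 244.0 = 23.7 kJ/kg
dh_actual = 273.5 - 244.0 = 29.5 kJ/kg
eta_s = dh_ideal / dh_actual = 23.7 / 29.5
eta_s = 0.8034

0.8034


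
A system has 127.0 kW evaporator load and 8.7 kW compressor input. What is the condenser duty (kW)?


Q_cond = Q_evap + W
Q_cond = 127.0 + 8.7
Q_cond = 135.7 kW

135.7


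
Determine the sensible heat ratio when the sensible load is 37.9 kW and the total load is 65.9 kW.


SHR = Q_sensible / Q_total
SHR = 37.9 / 65.9
SHR = 0.575

0.575


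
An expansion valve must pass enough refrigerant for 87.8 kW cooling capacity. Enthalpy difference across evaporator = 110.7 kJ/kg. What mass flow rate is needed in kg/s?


m_dot = Q / dh
m_dot = 87.8 / 110.7
m_dot = 0.7931 kg/s

0.7931


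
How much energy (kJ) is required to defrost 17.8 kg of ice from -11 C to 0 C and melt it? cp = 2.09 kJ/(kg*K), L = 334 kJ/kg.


Sensible heat = cp * dT = 2.09 * 11 = 22.99 kJ/kg
Total per kg = 22.99 + 334 = 356.99 kJ/kg
Q = m * total = 17.8 * 356.99
Q = 6354.4 kJ

6354.4


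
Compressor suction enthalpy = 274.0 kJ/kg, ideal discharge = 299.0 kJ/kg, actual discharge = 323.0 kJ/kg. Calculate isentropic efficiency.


dh_ideal = 299.0 - 274.0 = 25.0 kJ/kg
dh_actual = 323.0 - 274.0 = 49.0 kJ/kg
eta_s = dh_ideal / dh_actual = 25.0 / 49.0
eta_s = 0.5102

0.5102


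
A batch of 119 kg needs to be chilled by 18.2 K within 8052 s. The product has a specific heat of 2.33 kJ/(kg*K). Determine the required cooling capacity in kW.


Q = m * cp * dT / t
Q = 119 * 2.33 * 18.2 / 8052
Q = 0.627 kW

0.627


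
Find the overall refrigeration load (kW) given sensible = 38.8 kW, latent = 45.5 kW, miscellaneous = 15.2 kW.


Q_total = Q_s + Q_l + Q_misc
Q_total = 38.8 + 45.5 + 15.2
Q_total = 99.5 kW

99.5


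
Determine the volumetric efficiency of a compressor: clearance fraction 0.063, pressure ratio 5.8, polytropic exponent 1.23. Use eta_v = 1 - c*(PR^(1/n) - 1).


PR^(1/n) = 5.8^(1/1.23) = 4.17516041
eta_v = 1 - 0.063 * (4.17516041 - 1)
eta_v = 0.8

0.8


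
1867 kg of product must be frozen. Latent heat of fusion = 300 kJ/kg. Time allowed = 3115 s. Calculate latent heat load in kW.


Q_lat = m * h_fg / t
Q_lat = 1867 * 300 / 3115
Q_lat = 179.81 kW

179.81


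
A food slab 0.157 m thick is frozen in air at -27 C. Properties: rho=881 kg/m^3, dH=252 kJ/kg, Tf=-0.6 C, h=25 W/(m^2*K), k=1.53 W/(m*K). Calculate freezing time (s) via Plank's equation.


dT = -0.6 - (-27) = 26.4 K
term1 = a/(2h) = 0.157/(2*25) = 0.00314
term2 = a^2/(8k) = 0.157^2/(8*1.53) = 0.00201380719
t = rho*dH*1000/dT * (term1 + term2)
t = 881*252*1000/26.4 * (0.00314 + 0.00201380719)
t = 43341 s

43341


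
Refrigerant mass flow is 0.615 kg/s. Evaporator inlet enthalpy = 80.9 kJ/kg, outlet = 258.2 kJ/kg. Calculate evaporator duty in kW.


dh = 258.2 - 80.9 = 177.3 kJ/kg
Q_evap = m_dot * dh = 0.615 * 177.3
Q_evap = 109.04 kW

109.04


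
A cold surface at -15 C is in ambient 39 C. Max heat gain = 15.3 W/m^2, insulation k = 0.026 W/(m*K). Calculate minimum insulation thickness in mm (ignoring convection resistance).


dT = 39 - (-15) = 54 K
thickness = k * dT / q_max * 1000
thickness = 0.026 * 54 / 15.3 * 1000
thickness = 91.8 mm

91.8


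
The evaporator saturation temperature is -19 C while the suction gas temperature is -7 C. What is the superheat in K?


Superheat = T_suction - T_evap
Superheat = -7 - (-19)
Superheat = 12 K

12


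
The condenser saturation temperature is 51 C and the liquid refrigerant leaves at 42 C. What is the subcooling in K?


Subcooling = T_cond - T_liquid
Subcooling = 51 - 42
Subcooling = 9 K

9


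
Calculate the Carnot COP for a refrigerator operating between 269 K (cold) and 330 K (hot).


dT = 330 - 269 = 61 K
COP_carnot = T_cold / dT = 269 / 61
COP_carnot = 4.41

4.41


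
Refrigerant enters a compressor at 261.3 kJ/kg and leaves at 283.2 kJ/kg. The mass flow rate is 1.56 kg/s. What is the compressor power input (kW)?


dh = 283.2 - 261.3 = 21.9 kJ/kg
W = m_dot * dh = 1.56 * 21.9 = 34.16 kW

34.16


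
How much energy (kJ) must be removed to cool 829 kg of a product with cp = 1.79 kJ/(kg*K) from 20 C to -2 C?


dT = 20 - (-2) = 22 K
Q = m * cp * dT = 829 * 1.79 * 22
Q = 32646 kJ

32646


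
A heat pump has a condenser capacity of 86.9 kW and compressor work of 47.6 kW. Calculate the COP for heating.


COP_hp = Q_cond / W
COP_hp = 86.9 / 47.6
COP_hp = 1.826

1.826


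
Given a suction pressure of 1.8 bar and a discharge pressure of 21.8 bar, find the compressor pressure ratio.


PR = P_high / P_low
PR = 21.8 / 1.8
PR = 12.111

12.111


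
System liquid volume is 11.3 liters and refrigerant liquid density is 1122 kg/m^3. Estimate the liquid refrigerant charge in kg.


Charge = V * rho / 1000
Charge = 11.3 * 1122 / 1000
Charge = 12.68 kg

12.68


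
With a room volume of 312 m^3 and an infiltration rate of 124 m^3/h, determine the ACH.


ACH = flow / volume
ACH = 124 / 312
ACH = 0.397

0.397


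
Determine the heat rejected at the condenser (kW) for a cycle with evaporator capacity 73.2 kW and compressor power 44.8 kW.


Q_cond = Q_evap + W
Q_cond = 73.2 + 44.8
Q_cond = 118.0 kW

118.0


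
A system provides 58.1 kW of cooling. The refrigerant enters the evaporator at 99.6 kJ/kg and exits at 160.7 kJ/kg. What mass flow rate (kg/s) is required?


dh = 160.7 - 99.6 = 61.1 kJ/kg
m_dot = Q / dh = 58.1 / 61.1 = 0.9509 kg/s

0.9509


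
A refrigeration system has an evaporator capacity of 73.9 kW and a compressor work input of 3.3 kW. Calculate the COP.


COP = Q_evap / W
COP = 73.9 / 3.3
COP = 22.394

22.394


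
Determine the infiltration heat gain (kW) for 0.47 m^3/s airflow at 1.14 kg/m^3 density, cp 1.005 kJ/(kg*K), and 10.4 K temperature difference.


Q = V_dot * rho * cp * dT
Q = 0.47 * 1.14 * 1.005 * 10.4
Q = 5.6 kW

5.6


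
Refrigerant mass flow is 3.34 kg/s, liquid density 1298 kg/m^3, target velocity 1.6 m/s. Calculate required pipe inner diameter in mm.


A = m_dot / (rho * v) = 3.34 / (1298 * 1.6) = 0.001608243451 m^2
d = sqrt(4*A/pi) * 1000
d = 45.3 mm

45.3


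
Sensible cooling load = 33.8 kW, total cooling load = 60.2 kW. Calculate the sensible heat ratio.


SHR = Q_sensible / Q_total
SHR = 33.8 / 60.2
SHR = 0.561

0.561


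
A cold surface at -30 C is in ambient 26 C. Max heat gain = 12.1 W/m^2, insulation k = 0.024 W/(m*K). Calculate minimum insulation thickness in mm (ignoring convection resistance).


dT = 26 - (-30) = 56 K
thickness = k * dT / q_max * 1000
thickness = 0.024 * 56 / 12.1 * 1000
thickness = 111.1 mm

111.1


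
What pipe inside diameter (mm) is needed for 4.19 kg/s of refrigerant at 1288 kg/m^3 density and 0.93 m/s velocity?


A = m_dot / (rho * v) = 4.19 / (1288 * 0.93) = 0.003497963 m^2
d = sqrt(4*A/pi) * 1000
d = 66.7 mm

66.7


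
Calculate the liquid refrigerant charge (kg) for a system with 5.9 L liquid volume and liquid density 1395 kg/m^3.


Charge = V * rho / 1000
Charge = 5.9 * 1395 / 1000
Charge = 8.23 kg

8.23


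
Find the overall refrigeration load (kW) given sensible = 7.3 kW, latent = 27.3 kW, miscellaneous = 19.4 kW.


Q_total = Q_s + Q_l + Q_misc
Q_total = 7.3 + 27.3 + 19.4
Q_total = 54.0 kW

54.0


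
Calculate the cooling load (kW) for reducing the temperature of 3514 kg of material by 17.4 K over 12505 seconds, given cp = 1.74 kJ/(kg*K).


Q = m * cp * dT / t
Q = 3514 * 1.74 * 17.4 / 12505
Q = 8.508 kW

8.508


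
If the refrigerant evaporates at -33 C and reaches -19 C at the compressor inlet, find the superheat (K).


Superheat = T_suction - T_evap
Superheat = -19 - (-33)
Superheat = 14 K

14


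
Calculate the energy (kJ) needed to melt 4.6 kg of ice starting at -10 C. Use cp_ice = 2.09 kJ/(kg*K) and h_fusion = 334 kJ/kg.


Sensible heat = cp * dT = 2.09 * 10 = 20.9 kJ/kg
Total per kg = 20.9 + 334 = 354.9 kJ/kg
Q = m * total = 4.6 * 354.9
Q = 1632.5 kJ

1632.5


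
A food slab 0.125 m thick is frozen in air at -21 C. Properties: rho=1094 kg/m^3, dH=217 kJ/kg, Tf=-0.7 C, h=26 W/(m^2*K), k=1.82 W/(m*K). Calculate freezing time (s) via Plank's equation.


dT = -0.7 - (-21) = 20.3 K
term1 = a/(2h) = 0.125/(2*26) = 0.002403846154
term2 = a^2/(8k) = 0.125^2/(8*1.82) = 0.001073145604
t = rho*dH*1000/dT * (term1 + term2)
t = 1094*217*1000/20.3 * (0.002403846154 + 0.001073145604)
t = 40662 s

40662


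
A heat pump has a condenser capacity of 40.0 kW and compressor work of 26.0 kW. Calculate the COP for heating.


COP_hp = Q_cond / W
COP_hp = 40.0 / 26.0
COP_hp = 1.538

1.538


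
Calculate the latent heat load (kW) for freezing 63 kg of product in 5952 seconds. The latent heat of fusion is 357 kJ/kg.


Q_lat = m * h_fg / t
Q_lat = 63 * 357 / 5952
Q_lat = 3.78 kW

3.78


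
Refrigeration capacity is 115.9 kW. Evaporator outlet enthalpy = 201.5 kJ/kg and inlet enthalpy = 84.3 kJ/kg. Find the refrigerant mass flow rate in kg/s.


dh = 201.5 - 84.3 = 117.2 kJ/kg
m_dot = Q / dh = 115.9 / 117.2 = 0.9889 kg/s

0.9889


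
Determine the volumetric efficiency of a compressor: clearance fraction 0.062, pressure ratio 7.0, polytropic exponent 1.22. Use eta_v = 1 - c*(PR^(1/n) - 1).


PR^(1/n) = 7.0^(1/1.22) = 4.92837007
eta_v = 1 - 0.062 * (4.92837007 - 1)
eta_v = 0.7564

0.7564


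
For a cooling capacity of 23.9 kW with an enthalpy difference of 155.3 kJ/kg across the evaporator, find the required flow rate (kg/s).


m_dot = Q / dh
m_dot = 23.9 / 155.3
m_dot = 0.1539 kg/s

0.1539


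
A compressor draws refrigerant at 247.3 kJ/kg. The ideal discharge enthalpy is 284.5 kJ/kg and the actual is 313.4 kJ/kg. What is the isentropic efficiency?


dh_ideal = 284.5 - 247.3 = 37.2 kJ/kg
dh_actual = 313.4 - 247.3 = 66.1 kJ/kg
eta_s = dh_ideal / dh_actual = 37.2 / 66.1
eta_s = 0.5628

0.5628


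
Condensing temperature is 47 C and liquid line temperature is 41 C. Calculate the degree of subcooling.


Subcooling = T_cond - T_liquid
Subcooling = 47 - 41
Subcooling = 6 K

6


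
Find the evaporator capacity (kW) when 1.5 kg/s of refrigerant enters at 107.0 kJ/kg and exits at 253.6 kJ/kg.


dh = 253.6 - 107.0 = 146.6 kJ/kg
Q_evap = m_dot * dh = 1.5 * 146.6
Q_evap = 219.9 kW

219.9


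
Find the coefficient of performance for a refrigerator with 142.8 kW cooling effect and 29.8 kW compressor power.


COP = Q_evap / W
COP = 142.8 / 29.8
COP = 4.792

4.792


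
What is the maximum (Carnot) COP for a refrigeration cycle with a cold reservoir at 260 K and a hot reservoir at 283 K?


dT = 283 - 260 = 23 K
COP_carnot = T_cold / dT = 260 / 23
COP_carnot = 11.304

11.304


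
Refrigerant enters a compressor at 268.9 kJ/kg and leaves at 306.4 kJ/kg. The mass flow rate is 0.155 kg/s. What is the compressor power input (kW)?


dh = 306.4 - 268.9 = 37.5 kJ/kg
W = m_dot * dh = 0.155 * 37.5 = 5.81 kW

5.81


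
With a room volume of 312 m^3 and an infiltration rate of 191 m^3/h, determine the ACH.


ACH = flow / volume
ACH = 191 / 312
ACH = 0.612

0.612


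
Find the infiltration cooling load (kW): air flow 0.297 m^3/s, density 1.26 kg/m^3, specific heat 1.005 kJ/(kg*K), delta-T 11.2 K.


Q = V_dot * rho * cp * dT
Q = 0.297 * 1.26 * 1.005 * 11.2
Q = 4.212 kW

4.212


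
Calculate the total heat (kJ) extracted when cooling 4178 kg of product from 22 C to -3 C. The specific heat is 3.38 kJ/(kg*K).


dT = 22 - (-3) = 25 K
Q = m * cp * dT = 4178 * 3.38 * 25
Q = 353041 kJ

353041


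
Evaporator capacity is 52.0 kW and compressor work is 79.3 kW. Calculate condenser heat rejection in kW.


Q_cond = Q_evap + W
Q_cond = 52.0 + 79.3
Q_cond = 131.3 kW

131.3


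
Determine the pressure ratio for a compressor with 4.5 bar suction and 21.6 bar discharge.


PR = P_high / P_low
PR = 21.6 / 4.5
PR = 4.8

4.8


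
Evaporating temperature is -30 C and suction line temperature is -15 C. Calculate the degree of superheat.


Superheat = T_suction - T_evap
Superheat = -15 - (-30)
Superheat = 15 K

15


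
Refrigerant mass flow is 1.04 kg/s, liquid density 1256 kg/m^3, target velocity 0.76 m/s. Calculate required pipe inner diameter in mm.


A = m_dot / (rho * v) = 1.04 / (1256 * 0.76) = 0.001089507208 m^2
d = sqrt(4*A/pi) * 1000
d = 37.2 mm

37.2


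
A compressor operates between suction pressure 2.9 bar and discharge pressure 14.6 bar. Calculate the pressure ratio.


PR = P_high / P_low
PR = 14.6 / 2.9
PR = 5.034

5.034


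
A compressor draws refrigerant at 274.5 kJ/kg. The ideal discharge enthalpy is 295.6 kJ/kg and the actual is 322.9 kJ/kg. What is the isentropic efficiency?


dh_ideal = 295.6 - 274.5 = 21.1 kJ/kg
dh_actual = 322.9 - 274.5 = 48.4 kJ/kg
eta_s = dh_ideal / dh_actual = 21.1 / 48.4
eta_s = 0.436

0.436


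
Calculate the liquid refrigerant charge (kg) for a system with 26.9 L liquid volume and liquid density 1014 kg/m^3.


Charge = V * rho / 1000
Charge = 26.9 * 1014 / 1000
Charge = 27.28 kg

27.28


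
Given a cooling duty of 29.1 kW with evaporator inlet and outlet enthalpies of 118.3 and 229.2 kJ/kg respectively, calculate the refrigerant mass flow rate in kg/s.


dh = 229.2 - 118.3 = 110.9 kJ/kg
m_dot = Q / dh = 29.1 / 110.9 = 0.2624 kg/s

0.2624


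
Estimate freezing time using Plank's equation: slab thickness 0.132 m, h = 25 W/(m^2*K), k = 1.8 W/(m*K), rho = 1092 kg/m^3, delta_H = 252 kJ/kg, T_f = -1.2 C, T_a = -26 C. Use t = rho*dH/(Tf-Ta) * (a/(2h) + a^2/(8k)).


dT = -1.2 - (-26) = 24.8 K
term1 = a/(2h) = 0.132/(2*25) = 0.00264
term2 = a^2/(8k) = 0.132^2/(8*1.8) = 0.00121
t = rho*dH*1000/dT * (term1 + term2)
t = 1092*252*1000/24.8 * (0.00264 + 0.00121)
t = 42720 s

42720


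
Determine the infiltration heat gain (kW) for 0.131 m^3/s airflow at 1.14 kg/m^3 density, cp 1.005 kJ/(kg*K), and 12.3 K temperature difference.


Q = V_dot * rho * cp * dT
Q = 0.131 * 1.14 * 1.005 * 12.3
Q = 1.846 kW

1.846


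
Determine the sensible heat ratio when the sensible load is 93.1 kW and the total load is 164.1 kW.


SHR = Q_sensible / Q_total
SHR = 93.1 / 164.1
SHR = 0.567

0.567


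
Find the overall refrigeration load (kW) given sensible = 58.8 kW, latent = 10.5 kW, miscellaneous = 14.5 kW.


Q_total = Q_s + Q_l + Q_misc
Q_total = 58.8 + 10.5 + 14.5
Q_total = 83.8 kW

83.8


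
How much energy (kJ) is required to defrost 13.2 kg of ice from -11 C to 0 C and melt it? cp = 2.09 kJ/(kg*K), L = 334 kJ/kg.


Sensible heat = cp * dT = 2.09 * 11 = 22.99 kJ/kg
Total per kg = 22.99 + 334 = 356.99 kJ/kg
Q = m * total = 13.2 * 356.99
Q = 4712.3 kJ

4712.3


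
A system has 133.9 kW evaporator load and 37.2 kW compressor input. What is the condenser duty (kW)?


Q_cond = Q_evap + W
Q_cond = 133.9 + 37.2
Q_cond = 171.1 kW

171.1


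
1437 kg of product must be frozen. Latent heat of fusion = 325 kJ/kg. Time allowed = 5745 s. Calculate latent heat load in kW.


Q_lat = m * h_fg / t
Q_lat = 1437 * 325 / 5745
Q_lat = 81.29 kW

81.29


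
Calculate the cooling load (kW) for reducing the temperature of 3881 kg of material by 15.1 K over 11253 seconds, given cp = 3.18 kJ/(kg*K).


Q = m * cp * dT / t
Q = 3881 * 3.18 * 15.1 / 11253
Q = 16.561 kW

16.561


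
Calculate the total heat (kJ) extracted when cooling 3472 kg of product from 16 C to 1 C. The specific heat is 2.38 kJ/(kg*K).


dT = 16 - (1) = 15 K
Q = m * cp * dT = 3472 * 2.38 * 15
Q = 123950 kJ

123950


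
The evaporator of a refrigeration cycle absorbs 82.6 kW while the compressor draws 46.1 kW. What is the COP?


COP = Q_evap / W
COP = 82.6 / 46.1
COP = 1.792

1.792


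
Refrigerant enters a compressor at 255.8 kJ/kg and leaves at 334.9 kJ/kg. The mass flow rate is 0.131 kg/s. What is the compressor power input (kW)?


dh = 334.9 - 255.8 = 79.1 kJ/kg
W = m_dot * dh = 0.131 * 79.1 = 10.36 kW

10.36


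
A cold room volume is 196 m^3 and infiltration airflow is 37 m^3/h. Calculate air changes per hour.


ACH = flow / volume
ACH = 37 / 196
ACH = 0.189

0.189


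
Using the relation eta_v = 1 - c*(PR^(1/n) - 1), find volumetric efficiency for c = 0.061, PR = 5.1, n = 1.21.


PR^(1/n) = 5.1^(1/1.21) = 3.84387044
eta_v = 1 - 0.061 * (3.84387044 - 1)
eta_v = 0.8265

0.8265


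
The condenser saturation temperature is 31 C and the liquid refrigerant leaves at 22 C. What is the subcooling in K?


Subcooling = T_cond - T_liquid
Subcooling = 31 - 22
Subcooling = 9 K

9


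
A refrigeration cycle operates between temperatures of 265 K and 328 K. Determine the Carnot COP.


dT = 328 - 265 = 63 K
COP_carnot = T_cold / dT = 265 / 63
COP_carnot = 4.206

4.206


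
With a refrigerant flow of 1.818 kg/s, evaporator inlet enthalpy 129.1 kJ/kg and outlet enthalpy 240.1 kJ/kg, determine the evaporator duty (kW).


dh = 240.1 - 129.1 = 111.0 kJ/kg
Q_evap = m_dot * dh = 1.818 * 111.0
Q_evap = 201.8 kW

201.8


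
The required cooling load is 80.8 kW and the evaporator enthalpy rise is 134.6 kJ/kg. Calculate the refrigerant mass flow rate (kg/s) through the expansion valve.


m_dot = Q / dh
m_dot = 80.8 / 134.6
m_dot = 0.6003 kg/s

0.6003


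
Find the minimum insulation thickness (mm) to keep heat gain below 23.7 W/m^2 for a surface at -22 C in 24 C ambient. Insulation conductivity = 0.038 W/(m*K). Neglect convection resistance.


dT = 24 - (-22) = 46 K
thickness = k * dT / q_max * 1000
thickness = 0.038 * 46 / 23.7 * 1000
thickness = 73.8 mm

73.8


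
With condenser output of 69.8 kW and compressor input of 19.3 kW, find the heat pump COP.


COP_hp = Q_cond / W
COP_hp = 69.8 / 19.3
COP_hp = 3.617

3.617


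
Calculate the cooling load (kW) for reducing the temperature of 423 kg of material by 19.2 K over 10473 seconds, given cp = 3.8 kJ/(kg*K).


Q = m * cp * dT / t
Q = 423 * 3.8 * 19.2 / 10473
Q = 2.947 kW

2.947


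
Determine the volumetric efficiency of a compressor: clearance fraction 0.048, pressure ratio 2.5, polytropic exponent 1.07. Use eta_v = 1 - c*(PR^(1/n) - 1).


PR^(1/n) = 2.5^(1/1.07) = 2.35454259
eta_v = 1 - 0.048 * (2.35454259 - 1)
eta_v = 0.935

0.935


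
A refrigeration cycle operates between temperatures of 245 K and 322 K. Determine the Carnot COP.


dT = 322 - 245 = 77 K
COP_carnot = T_cold / dT = 245 / 77
COP_carnot = 3.182

3.182


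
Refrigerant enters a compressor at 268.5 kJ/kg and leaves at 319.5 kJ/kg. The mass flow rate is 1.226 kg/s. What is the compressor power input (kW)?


dh = 319.5 - 268.5 = 51.0 kJ/kg
W = m_dot * dh = 1.226 * 51.0 = 62.53 kW

62.53


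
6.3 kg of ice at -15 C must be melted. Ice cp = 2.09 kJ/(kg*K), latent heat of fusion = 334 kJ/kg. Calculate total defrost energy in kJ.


Sensible heat = cp * dT = 2.09 * 15 = 31.35 kJ/kg
Total per kg = 31.35 + 334 = 365.35 kJ/kg
Q = m * total = 6.3 * 365.35
Q = 2301.7 kJ

2301.7


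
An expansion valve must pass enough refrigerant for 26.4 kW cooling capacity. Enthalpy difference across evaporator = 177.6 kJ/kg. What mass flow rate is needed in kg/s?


m_dot = Q / dh
m_dot = 26.4 / 177.6
m_dot = 0.1486 kg/s

0.1486


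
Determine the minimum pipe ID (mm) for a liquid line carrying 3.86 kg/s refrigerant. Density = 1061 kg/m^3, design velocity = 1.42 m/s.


A = m_dot / (rho * v) = 3.86 / (1061 * 1.42) = 0.002562026257 m^2
d = sqrt(4*A/pi) * 1000
d = 57.1 mm

57.1


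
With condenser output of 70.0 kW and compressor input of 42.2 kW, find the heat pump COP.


COP_hp = Q_cond / W
COP_hp = 70.0 / 42.2
COP_hp = 1.659

1.659


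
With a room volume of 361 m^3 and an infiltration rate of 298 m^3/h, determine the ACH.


ACH = flow / volume
ACH = 298 / 361
ACH = 0.825

0.825


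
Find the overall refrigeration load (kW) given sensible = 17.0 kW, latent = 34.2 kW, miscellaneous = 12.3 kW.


Q_total = Q_s + Q_l + Q_misc
Q_total = 17.0 + 34.2 + 12.3
Q_total = 63.5 kW

63.5


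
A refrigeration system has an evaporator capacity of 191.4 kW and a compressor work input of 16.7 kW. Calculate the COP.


COP = Q_evap / W
COP = 191.4 / 16.7
COP = 11.461

11.461


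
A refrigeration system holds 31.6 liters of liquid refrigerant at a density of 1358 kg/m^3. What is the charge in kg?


Charge = V * rho / 1000
Charge = 31.6 * 1358 / 1000
Charge = 42.91 kg

42.91


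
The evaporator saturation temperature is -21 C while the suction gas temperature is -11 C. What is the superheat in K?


Superheat = T_suction - T_evap
Superheat = -11 - (-21)
Superheat = 10 K

10


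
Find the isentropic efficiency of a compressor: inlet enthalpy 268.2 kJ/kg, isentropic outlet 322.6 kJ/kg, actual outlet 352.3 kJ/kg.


dh_ideal = 322.6 - 268.2 = 54.4 kJ/kg
dh_actual = 352.3 - 268.2 = 84.1 kJ/kg
eta_s = dh_ideal / dh_actual = 54.4 / 84.1
eta_s = 0.6468

0.6468


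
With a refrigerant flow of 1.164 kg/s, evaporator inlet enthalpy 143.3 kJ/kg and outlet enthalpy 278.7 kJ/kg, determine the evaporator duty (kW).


dh = 278.7 - 143.3 = 135.4 kJ/kg
Q_evap = m_dot * dh = 1.164 * 135.4
Q_evap = 157.61 kW

157.61


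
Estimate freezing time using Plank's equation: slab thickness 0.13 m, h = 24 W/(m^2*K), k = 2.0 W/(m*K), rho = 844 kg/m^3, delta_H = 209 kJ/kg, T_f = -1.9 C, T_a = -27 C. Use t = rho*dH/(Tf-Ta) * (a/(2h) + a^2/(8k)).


dT = -1.9 - (-27) = 25.1 K
term1 = a/(2h) = 0.13/(2*24) = 0.002708333333
term2 = a^2/(8k) = 0.13^2/(8*2.0) = 0.00105625
t = rho*dH*1000/dT * (term1 + term2)
t = 844*209*1000/25.1 * (0.002708333333 + 0.00105625)
t = 26456 s

26456


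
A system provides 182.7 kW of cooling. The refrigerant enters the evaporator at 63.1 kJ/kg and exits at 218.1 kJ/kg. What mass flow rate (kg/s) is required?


dh = 218.1 - 63.1 = 155.0 kJ/kg
m_dot = Q / dh = 182.7 / 155.0 = 1.1787 kg/s

1.1787


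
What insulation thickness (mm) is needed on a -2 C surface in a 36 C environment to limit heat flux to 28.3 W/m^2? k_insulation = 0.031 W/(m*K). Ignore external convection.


dT = 36 - (-2) = 38 K
thickness = k * dT / q_max * 1000
thickness = 0.031 * 38 / 28.3 * 1000
thickness = 41.6 mm

41.6


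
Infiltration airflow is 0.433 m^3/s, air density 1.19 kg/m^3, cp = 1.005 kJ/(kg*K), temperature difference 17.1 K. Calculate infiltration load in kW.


Q = V_dot * rho * cp * dT
Q = 0.433 * 1.19 * 1.005 * 17.1
Q = 8.855 kW

8.855


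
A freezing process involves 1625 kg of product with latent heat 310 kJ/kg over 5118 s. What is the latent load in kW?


Q_lat = m * h_fg / t
Q_lat = 1625 * 310 / 5118
Q_lat = 98.43 kW

98.43


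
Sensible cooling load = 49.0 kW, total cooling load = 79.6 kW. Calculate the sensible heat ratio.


SHR = Q_sensible / Q_total
SHR = 49.0 / 79.6
SHR = 0.616

0.616


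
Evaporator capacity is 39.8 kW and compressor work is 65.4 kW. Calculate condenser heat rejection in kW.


Q_cond = Q_evap + W
Q_cond = 39.8 + 65.4
Q_cond = 105.2 kW

105.2


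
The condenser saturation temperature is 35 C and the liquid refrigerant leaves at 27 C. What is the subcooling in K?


Subcooling = T_cond - T_liquid
Subcooling = 35 - 27
Subcooling = 8 K

8


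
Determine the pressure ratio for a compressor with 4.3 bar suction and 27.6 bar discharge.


PR = P_high / P_low
PR = 27.6 / 4.3
PR = 6.419

6.419


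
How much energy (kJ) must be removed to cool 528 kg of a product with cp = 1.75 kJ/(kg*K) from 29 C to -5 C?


dT = 29 - (-5) = 34 K
Q = m * cp * dT = 528 * 1.75 * 34
Q = 31416 kJ

31416


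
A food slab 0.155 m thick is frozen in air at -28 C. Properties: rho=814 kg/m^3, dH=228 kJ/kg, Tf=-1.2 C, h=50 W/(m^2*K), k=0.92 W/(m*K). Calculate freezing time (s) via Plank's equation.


dT = -1.2 - (-28) = 26.8 K
term1 = a/(2h) = 0.155/(2*50) = 0.00155
term2 = a^2/(8k) = 0.155^2/(8*0.92) = 0.003264266304
t = rho*dH*1000/dT * (term1 + term2)
t = 814*228*1000/26.8 * (0.00155 + 0.003264266304)
t = 33339 s

33339


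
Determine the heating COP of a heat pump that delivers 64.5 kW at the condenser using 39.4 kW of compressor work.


COP_hp = Q_cond / W
COP_hp = 64.5 / 39.4
COP_hp = 1.637

1.637


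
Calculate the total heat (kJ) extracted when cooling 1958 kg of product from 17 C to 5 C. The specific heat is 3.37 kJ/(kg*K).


dT = 17 - (5) = 12 K
Q = m * cp * dT = 1958 * 3.37 * 12
Q = 79182 kJ

79182


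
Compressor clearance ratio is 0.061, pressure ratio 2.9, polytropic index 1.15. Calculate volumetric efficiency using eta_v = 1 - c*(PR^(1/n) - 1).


PR^(1/n) = 2.9^(1/1.15) = 2.52397597
eta_v = 1 - 0.061 * (2.52397597 - 1)
eta_v = 0.907

0.907


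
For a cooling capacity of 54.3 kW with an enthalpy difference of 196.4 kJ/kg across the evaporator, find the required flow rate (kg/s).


m_dot = Q / dh
m_dot = 54.3 / 196.4
m_dot = 0.2765 kg/s

0.2765


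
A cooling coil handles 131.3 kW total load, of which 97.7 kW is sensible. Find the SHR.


SHR = Q_sensible / Q_total
SHR = 97.7 / 131.3
SHR = 0.744

0.744


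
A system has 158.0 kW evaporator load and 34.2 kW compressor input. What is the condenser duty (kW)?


Q_cond = Q_evap + W
Q_cond = 158.0 + 34.2
Q_cond = 192.2 kW

192.2


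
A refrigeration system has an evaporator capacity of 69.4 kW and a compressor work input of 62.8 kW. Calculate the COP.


COP = Q_evap / W
COP = 69.4 / 62.8
COP = 1.105

1.105


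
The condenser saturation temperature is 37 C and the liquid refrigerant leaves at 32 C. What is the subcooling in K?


Subcooling = T_cond - T_liquid
Subcooling = 37 - 32
Subcooling = 5 K

5


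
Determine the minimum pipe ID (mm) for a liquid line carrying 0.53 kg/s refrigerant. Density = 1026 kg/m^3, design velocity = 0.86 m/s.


A = m_dot / (rho * v) = 0.53 / (1026 * 0.86) = 0.0006006618614 m^2
d = sqrt(4*A/pi) * 1000
d = 27.7 mm

27.7


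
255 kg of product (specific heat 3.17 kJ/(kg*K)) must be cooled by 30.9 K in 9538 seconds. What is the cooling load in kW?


Q = m * cp * dT / t
Q = 255 * 3.17 * 30.9 / 9538
Q = 2.619 kW

2.619


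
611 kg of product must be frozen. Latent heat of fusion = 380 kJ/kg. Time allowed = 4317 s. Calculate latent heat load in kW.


Q_lat = m * h_fg / t
Q_lat = 611 * 380 / 4317
Q_lat = 53.78 kW

53.78


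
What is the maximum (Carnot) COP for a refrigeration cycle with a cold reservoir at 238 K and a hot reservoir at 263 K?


dT = 263 - 238 = 25 K
COP_carnot = T_cold / dT = 238 / 25
COP_carnot = 9.52

9.52


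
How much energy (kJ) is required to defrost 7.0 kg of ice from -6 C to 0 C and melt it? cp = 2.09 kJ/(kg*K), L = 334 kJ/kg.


Sensible heat = cp * dT = 2.09 * 6 = 12.54 kJ/kg
Total per kg = 12.54 + 334 = 346.54 kJ/kg
Q = m * total = 7.0 * 346.54
Q = 2425.8 kJ

2425.8


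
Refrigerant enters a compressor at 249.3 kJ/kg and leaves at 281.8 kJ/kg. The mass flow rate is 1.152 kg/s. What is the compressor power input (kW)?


dh = 281.8 - 249.3 = 32.5 kJ/kg
W = m_dot * dh = 1.152 * 32.5 = 37.44 kW

37.44


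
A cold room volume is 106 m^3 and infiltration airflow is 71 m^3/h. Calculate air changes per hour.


ACH = flow / volume
ACH = 71 / 106
ACH = 0.67

0.67


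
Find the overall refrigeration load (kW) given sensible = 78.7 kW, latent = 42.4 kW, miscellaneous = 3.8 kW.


Q_total = Q_s + Q_l + Q_misc
Q_total = 78.7 + 42.4 + 3.8
Q_total = 124.9 kW

124.9


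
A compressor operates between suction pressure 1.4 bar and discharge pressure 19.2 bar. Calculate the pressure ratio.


PR = P_high / P_low
PR = 19.2 / 1.4
PR = 13.714

13.714


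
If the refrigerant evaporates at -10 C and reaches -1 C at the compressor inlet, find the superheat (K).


Superheat = T_suction - T_evap
Superheat = -1 - (-10)
Superheat = 9 K

9


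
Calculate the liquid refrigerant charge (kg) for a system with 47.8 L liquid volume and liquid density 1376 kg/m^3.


Charge = V * rho / 1000
Charge = 47.8 * 1376 / 1000
Charge = 65.77 kg

65.77


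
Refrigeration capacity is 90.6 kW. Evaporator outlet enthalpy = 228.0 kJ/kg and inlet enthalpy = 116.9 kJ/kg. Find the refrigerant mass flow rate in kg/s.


dh = 228.0 - 116.9 = 111.1 kJ/kg
m_dot = Q / dh = 90.6 / 111.1 = 0.8155 kg/s

0.8155


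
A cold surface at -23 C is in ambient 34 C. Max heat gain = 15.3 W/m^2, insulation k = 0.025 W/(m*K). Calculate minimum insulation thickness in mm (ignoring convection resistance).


dT = 34 - (-23) = 57 K
thickness = k * dT / q_max * 1000
thickness = 0.025 * 57 / 15.3 * 1000
thickness = 93.1 mm

93.1


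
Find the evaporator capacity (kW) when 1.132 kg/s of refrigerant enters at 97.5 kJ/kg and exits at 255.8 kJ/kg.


dh = 255.8 - 97.5 = 158.3 kJ/kg
Q_evap = m_dot * dh = 1.132 * 158.3
Q_evap = 179.2 kW

179.2


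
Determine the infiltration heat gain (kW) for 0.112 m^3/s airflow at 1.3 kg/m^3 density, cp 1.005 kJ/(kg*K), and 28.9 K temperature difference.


Q = V_dot * rho * cp * dT
Q = 0.112 * 1.3 * 1.005 * 28.9
Q = 4.229 kW

4.229


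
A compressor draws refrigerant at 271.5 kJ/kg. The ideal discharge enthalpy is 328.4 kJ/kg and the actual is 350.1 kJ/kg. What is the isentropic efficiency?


dh_ideal = 328.4 - 271.5 = 56.9 kJ/kg
dh_actual = 350.1 - 271.5 = 78.6 kJ/kg
eta_s = dh_ideal / dh_actual = 56.9 / 78.6
eta_s = 0.7239

0.7239


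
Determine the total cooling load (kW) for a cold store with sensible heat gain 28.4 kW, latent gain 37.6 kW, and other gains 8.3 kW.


Q_total = Q_s + Q_l + Q_misc
Q_total = 28.4 + 37.6 + 8.3
Q_total = 74.3 kW

74.3


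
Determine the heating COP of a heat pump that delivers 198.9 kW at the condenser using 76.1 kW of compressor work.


COP_hp = Q_cond / W
COP_hp = 198.9 / 76.1
COP_hp = 2.614

2.614


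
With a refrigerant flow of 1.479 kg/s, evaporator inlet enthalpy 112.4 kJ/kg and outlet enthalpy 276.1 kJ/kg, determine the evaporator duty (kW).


dh = 276.1 - 112.4 = 163.7 kJ/kg
Q_evap = m_dot * dh = 1.479 * 163.7
Q_evap = 242.11 kW

242.11


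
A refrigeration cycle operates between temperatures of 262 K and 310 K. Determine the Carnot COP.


dT = 310 - 262 = 48 K
COP_carnot = T_cold / dT = 262 / 48
COP_carnot = 5.458

5.458


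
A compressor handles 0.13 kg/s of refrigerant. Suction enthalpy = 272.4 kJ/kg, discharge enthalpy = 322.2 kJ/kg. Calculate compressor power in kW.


dh = 322.2 - 272.4 = 49.8 kJ/kg
W = m_dot * dh = 0.13 * 49.8 = 6.47 kW

6.47


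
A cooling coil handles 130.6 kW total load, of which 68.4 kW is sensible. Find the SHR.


SHR = Q_sensible / Q_total
SHR = 68.4 / 130.6
SHR = 0.524

0.524


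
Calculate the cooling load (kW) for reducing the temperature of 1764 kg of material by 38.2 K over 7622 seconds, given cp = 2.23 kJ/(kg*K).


Q = m * cp * dT / t
Q = 1764 * 2.23 * 38.2 / 7622
Q = 19.715 kW

19.715


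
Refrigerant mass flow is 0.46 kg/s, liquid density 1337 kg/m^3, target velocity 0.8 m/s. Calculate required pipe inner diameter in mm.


A = m_dot / (rho * v) = 0.46 / (1337 * 0.8) = 0.0004300673149 m^2
d = sqrt(4*A/pi) * 1000
d = 23.4 mm

23.4


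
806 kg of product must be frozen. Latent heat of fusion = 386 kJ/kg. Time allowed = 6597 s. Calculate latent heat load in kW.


Q_lat = m * h_fg / t
Q_lat = 806 * 386 / 6597
Q_lat = 47.16 kW

47.16


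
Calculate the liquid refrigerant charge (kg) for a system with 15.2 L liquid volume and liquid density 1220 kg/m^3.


Charge = V * rho / 1000
Charge = 15.2 * 1220 / 1000
Charge = 18.54 kg

18.54


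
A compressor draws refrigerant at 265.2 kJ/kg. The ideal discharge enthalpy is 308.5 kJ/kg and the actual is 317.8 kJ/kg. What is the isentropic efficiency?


dh_ideal = 308.5 - 265.2 = 43.3 kJ/kg
dh_actual = 317.8 - 265.2 = 52.6 kJ/kg
eta_s = dh_ideal / dh_actual = 43.3 / 52.6
eta_s = 0.8232

0.8232


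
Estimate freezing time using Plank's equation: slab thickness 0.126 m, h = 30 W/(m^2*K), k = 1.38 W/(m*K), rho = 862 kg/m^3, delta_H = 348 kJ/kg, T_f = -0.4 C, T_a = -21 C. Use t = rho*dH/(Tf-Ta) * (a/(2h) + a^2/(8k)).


dT = -0.4 - (-21) = 20.6 K
term1 = a/(2h) = 0.126/(2*30) = 0.0021
term2 = a^2/(8k) = 0.126^2/(8*1.38) = 0.001438043478
t = rho*dH*1000/dT * (term1 + term2)
t = 862*348*1000/20.6 * (0.0021 + 0.001438043478)
t = 51521 s

51521


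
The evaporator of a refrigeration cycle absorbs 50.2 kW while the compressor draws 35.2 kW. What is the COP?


COP = Q_evap / W
COP = 50.2 / 35.2
COP = 1.426

1.426


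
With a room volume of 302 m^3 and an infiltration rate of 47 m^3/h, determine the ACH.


ACH = flow / volume
ACH = 47 / 302
ACH = 0.156

0.156


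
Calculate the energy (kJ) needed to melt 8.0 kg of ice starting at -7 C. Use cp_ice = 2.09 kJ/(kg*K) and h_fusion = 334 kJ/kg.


Sensible heat = cp * dT = 2.09 * 7 = 14.63 kJ/kg
Total per kg = 14.63 + 334 = 348.63 kJ/kg
Q = m * total = 8.0 * 348.63
Q = 2789.0 kJ

2789.0


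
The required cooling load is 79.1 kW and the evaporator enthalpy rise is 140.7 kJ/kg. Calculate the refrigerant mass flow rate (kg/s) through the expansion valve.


m_dot = Q / dh
m_dot = 79.1 / 140.7
m_dot = 0.5622 kg/s

0.5622


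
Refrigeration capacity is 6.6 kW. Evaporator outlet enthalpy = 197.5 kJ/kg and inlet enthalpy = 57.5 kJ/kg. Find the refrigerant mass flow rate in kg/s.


dh = 197.5 - 57.5 = 140.0 kJ/kg
m_dot = Q / dh = 6.6 / 140.0 = 0.0471 kg/s

0.0471


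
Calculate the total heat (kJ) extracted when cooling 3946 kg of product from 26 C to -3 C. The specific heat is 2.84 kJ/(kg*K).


dT = 26 - (-3) = 29 K
Q = m * cp * dT = 3946 * 2.84 * 29
Q = 324993 kJ

324993


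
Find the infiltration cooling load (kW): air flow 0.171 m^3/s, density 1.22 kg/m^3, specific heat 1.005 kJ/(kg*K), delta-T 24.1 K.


Q = V_dot * rho * cp * dT
Q = 0.171 * 1.22 * 1.005 * 24.1
Q = 5.053 kW

5.053


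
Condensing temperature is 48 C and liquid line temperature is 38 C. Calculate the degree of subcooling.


Subcooling = T_cond - T_liquid
Subcooling = 48 - 38
Subcooling = 10 K

10
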